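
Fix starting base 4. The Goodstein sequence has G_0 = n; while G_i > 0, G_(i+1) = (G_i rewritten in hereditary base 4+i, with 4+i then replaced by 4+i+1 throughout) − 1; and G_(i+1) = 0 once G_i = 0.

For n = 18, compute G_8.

73

i=0: 18 = 4^2 + 2 (b=4); 4→5: 5^2 + 2 = 27; 27−1 = 26
i=1: 26 = 5^2 + 1 (b=5); 5→6: 6^2 + 1 = 37; 37−1 = 36
i=2: 36 = 6^2 (b=6); 6→7: 7^2 = 49; 49−1 = 48
i=3: 48 = 6·7 + 6 (b=7); 7→8: 6·8 + 6 = 54; 54−1 = 53
i=4: 53 = 6·8 + 5 (b=8); 8→9: 6·9 + 5 = 59; 59−1 = 58
i=5: 58 = 6·9 + 4 (b=9); 9→10: 6·10 + 4 = 64; 64−1 = 63
i=6: 63 = 6·10 + 3 (b=10); 10→11: 6·11 + 3 = 69; 69−1 = 68
i=7: 68 = 6·11 + 2 (b=11); 11→12: 6·12 + 2 = 74; 74−1 = 73
i=8: 73 = 6·12 + 1 (b=12); 12→13: 6·13 + 1 = 79; 79−1 = 78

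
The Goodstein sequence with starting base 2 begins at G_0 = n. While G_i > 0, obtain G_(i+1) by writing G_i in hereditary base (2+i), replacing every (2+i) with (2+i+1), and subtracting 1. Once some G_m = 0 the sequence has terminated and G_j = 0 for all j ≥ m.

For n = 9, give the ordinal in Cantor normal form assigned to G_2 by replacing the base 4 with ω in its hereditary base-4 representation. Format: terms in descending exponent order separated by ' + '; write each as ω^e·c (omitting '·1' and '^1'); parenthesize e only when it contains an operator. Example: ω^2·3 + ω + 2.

G_0 = 9. HB_2(9) = 2^(2 + 1) + 1. Bump = 82. G_1 = 81.
G_1 = 81. HB_3(81) = 3^(3 + 1). Bump = 1024. G_2 = 1023.
G_2 = 1023. HB_4(1023) = 3·4^4 + 3·4^3 + 3·4^2 + 3·4 + 3. Bump = 9843. G_3 = 9842.

ω^ω·3 + ω^3·3 + ω^2·3 + ω·3 + 3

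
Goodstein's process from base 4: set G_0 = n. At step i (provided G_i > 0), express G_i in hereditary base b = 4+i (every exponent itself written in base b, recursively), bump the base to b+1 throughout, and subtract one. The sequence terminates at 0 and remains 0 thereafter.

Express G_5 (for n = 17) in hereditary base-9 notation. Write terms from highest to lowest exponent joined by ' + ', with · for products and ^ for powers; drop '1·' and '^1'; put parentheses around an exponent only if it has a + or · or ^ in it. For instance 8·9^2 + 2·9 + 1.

5·9 + 2

17 —HB4→ 4^2 + 1 —bump→ 5^2 + 1 = 26 —(−1)→ 25
25 —HB5→ 5^2 —bump→ 6^2 = 36 —(−1)→ 35
35 —HB6→ 5·6 + 5 —bump→ 5·7 + 5 = 40 —(−1)→ 39
39 —HB7→ 5·7 + 4 —bump→ 5·8 + 4 = 44 —(−1)→ 43
43 —HB8→ 5·8 + 3 —bump→ 5·9 + 3 = 48 —(−1)→ 47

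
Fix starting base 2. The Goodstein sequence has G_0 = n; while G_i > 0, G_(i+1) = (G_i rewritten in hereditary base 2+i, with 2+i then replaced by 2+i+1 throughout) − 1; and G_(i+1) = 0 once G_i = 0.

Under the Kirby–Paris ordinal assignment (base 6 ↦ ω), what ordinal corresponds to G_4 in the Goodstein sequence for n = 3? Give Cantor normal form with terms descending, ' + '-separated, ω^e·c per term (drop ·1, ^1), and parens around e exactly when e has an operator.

G_0 = 3. HB_2(3) = 2 + 1. Bump = 4. G_1 = 3.
G_1 = 3. HB_3(3) = 3. Bump = 4. G_2 = 3.
G_2 = 3. HB_4(3) = 3. Bump = 3. G_3 = 2.
G_3 = 2. HB_5(2) = 2. Bump = 2. G_4 = 1.
G_4 = 1. HB_6(1) = 1. Bump = 1. G_5 = 0.

1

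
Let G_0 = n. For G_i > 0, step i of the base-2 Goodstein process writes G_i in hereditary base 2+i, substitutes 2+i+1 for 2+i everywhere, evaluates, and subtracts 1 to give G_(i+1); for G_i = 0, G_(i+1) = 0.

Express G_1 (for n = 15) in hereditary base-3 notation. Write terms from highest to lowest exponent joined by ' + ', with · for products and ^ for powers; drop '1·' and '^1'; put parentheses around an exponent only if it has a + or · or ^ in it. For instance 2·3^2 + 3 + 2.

(0) 15|_2 = 2^(2 + 1) + 2^2 + 2 + 1 ↦ 3^(3 + 1) + 3^3 + 3 + 1|_3 = 112 ⇒ 111
(1) 111|_3 = 3^(3 + 1) + 3^3 + 3 ↦ 4^(4 + 1) + 4^4 + 4|_4 = 1284 ⇒ 1283

3^(3 + 1) + 3^3 + 3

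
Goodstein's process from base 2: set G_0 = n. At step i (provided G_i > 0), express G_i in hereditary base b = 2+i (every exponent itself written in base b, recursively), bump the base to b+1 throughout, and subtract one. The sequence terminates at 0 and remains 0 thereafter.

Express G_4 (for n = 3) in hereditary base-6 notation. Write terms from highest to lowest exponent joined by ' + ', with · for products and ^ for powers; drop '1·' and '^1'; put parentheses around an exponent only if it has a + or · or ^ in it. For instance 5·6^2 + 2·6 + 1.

1

[0] 3 ≡ 2 + 1 (base 2). Lift 3: 4. −1: 3.
[1] 3 ≡ 3 (base 3). Lift 4: 4. −1: 3.
[2] 3 ≡ 3 (base 4). Lift 5: 3. −1: 2.
[3] 2 ≡ 2 (base 5). Lift 6: 2. −1: 1.
[4] 1 ≡ 1 (base 6). Lift 7: 1. −1: 0.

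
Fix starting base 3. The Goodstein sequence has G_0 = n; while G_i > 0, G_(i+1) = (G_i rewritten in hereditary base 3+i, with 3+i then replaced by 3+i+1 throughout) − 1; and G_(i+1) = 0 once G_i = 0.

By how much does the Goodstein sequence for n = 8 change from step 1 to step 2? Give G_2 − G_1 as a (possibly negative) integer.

i=0: 8 = 2·3 + 2 (b=3); 3→4: 2·4 + 2 = 10; 10−1 = 9
i=1: 9 = 2·4 + 1 (b=4); 4→5: 2·5 + 1 = 11; 11−1 = 10

1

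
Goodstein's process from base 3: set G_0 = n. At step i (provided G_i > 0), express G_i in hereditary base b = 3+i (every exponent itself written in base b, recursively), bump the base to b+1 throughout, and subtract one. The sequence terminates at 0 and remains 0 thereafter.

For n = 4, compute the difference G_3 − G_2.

-1

G_0 = 4. HB_3(4) = 3 + 1. Bump = 5. G_1 = 4.
G_1 = 4. HB_4(4) = 4. Bump = 5. G_2 = 4.
G_2 = 4. HB_5(4) = 4. Bump = 4. G_3 = 3.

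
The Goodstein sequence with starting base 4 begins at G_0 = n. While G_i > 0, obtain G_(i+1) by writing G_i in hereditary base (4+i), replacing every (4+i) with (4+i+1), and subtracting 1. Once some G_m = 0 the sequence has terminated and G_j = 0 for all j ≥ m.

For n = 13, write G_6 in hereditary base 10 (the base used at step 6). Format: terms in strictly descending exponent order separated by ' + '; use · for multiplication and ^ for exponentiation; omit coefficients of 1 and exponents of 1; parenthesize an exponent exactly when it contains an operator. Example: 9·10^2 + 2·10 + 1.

2·10 + 1

(0) 13|_4 = 3·4 + 1 ↦ 3·5 + 1|_5 = 16 ⇒ 15
(1) 15|_5 = 3·5 ↦ 3·6|_6 = 18 ⇒ 17
(2) 17|_6 = 2·6 + 5 ↦ 2·7 + 5|_7 = 19 ⇒ 18
(3) 18|_7 = 2·7 + 4 ↦ 2·8 + 4|_8 = 20 ⇒ 19
(4) 19|_8 = 2·8 + 3 ↦ 2·9 + 3|_9 = 21 ⇒ 20
(5) 20|_9 = 2·9 + 2 ↦ 2·10 + 2|_10 = 22 ⇒ 21
(6) 21|_10 = 2·10 + 1 ↦ 2·11 + 1|_11 = 23 ⇒ 22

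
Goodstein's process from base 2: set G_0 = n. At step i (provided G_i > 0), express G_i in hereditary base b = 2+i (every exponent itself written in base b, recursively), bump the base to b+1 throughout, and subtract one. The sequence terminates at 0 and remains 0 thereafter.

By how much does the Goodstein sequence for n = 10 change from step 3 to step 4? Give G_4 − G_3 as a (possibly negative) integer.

i=0: 10 = 2^(2 + 1) + 2 (b=2); 2→3: 3^(3 + 1) + 3 = 84; 84−1 = 83
i=1: 83 = 3^(3 + 1) + 2 (b=3); 3→4: 4^(4 + 1) + 2 = 1026; 1026−1 = 1025
i=2: 1025 = 4^(4 + 1) + 1 (b=4); 4→5: 5^(5 + 1) + 1 = 15626; 15626−1 = 15625
i=3: 15625 = 5^(5 + 1) (b=5); 5→6: 6^(6 + 1) = 279936; 279936−1 = 279935

264310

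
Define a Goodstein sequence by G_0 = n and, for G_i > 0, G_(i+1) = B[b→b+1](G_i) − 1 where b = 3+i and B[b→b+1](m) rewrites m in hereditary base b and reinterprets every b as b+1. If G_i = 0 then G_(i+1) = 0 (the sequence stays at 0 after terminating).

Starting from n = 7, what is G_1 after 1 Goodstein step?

8

7 —HB3→ 2·3 + 1 —bump→ 2·4 + 1 = 9 —(−1)→ 8
8 —HB4→ 2·4 —bump→ 2·5 = 10 —(−1)→ 9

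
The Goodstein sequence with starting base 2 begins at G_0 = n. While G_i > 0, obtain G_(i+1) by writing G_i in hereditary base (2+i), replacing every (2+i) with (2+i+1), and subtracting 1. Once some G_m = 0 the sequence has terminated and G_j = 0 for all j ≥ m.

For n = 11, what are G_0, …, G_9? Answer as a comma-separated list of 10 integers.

step 0: 11 = 2^(2 + 1) + 2 + 1; sub 3 for 2: 3^(3 + 1) + 3 + 1; = 85; G_1 = 85−1 = 84
step 1: 84 = 3^(3 + 1) + 3; sub 4 for 3: 4^(4 + 1) + 4; = 1028; G_2 = 1028−1 = 1027
step 2: 1027 = 4^(4 + 1) + 3; sub 5 for 4: 5^(5 + 1) + 3; = 15628; G_3 = 15628−1 = 15627
step 3: 15627 = 5^(5 + 1) + 2; sub 6 for 5: 6^(6 + 1) + 2; = 279938; G_4 = 279938−1 = 279937
step 4: 279937 = 6^(6 + 1) + 1; sub 7 for 6: 7^(7 + 1) + 1; = 5764802; G_5 = 5764802−1 = 5764801
step 5: 5764801 = 7^(7 + 1); sub 8 for 7: 8^(8 + 1); = 134217728; G_6 = 134217728−1 = 134217727
step 6: 134217727 = 7·8^8 + 7·8^7 + 7·8^6 + 7·8^5 + 7·8^4 + 7·8^3 + 7·8^2 + 7·8 + 7; sub 9 for 8: 7·9^9 + 7·9^7 + 7·9^6 + 7·9^5 + 7·9^4 + 7·9^3 + 7·9^2 + 7·9 + 7; = 2749609303; G_7 = 2749609303−1 = 2749609302
step 7: 2749609302 = 7·9^9 + 7·9^7 + 7·9^6 + 7·9^5 + 7·9^4 + 7·9^3 + 7·9^2 + 7·9 + 6; sub 10 for 9: 7·10^10 + 7·10^7 + 7·10^6 + 7·10^5 + 7·10^4 + 7·10^3 + 7·10^2 + 7·10 + 6; = 70077777776; G_8 = 70077777776−1 = 70077777775
step 8: 70077777775 = 7·10^10 + 7·10^7 + 7·10^6 + 7·10^5 + 7·10^4 + 7·10^3 + 7·10^2 + 7·10 + 5; sub 11 for 10: 7·11^11 + 7·11^7 + 7·11^6 + 7·11^5 + 7·11^4 + 7·11^3 + 7·11^2 + 7·11 + 5; = 1997331745491; G_9 = 1997331745491−1 = 1997331745490

11, 84, 1027, 15627, 279937, 5764801, 134217727, 2749609302, 70077777775, 1997331745490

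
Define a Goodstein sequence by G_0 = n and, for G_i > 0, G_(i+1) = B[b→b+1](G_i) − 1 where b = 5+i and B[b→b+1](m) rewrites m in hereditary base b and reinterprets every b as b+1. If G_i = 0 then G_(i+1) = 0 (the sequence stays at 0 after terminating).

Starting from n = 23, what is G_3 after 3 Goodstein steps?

32

G_0 = 23. HB_5(23) = 4·5 + 3. Bump = 27. G_1 = 26.
G_1 = 26. HB_6(26) = 4·6 + 2. Bump = 30. G_2 = 29.
G_2 = 29. HB_7(29) = 4·7 + 1. Bump = 33. G_3 = 32.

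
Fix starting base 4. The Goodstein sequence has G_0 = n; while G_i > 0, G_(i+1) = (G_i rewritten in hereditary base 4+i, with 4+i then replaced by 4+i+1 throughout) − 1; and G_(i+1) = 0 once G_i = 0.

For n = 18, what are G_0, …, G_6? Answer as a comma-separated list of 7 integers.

18, 26, 36, 48, 53, 58, 63

G_0=18  [base 4] 4^2 + 2  →[4↦5]→  5^2 + 2 = 27  −1 ⇒ G_1=26
G_1=26  [base 5] 5^2 + 1  →[5↦6]→  6^2 + 1 = 37  −1 ⇒ G_2=36
G_2=36  [base 6] 6^2  →[6↦7]→  7^2 = 49  −1 ⇒ G_3=48
G_3=48  [base 7] 6·7 + 6  →[7↦8]→  6·8 + 6 = 54  −1 ⇒ G_4=53
G_4=53  [base 8] 6·8 + 5  →[8↦9]→  6·9 + 5 = 59  −1 ⇒ G_5=58
G_5=58  [base 9] 6·9 + 4  →[9↦10]→  6·10 + 4 = 64  −1 ⇒ G_6=63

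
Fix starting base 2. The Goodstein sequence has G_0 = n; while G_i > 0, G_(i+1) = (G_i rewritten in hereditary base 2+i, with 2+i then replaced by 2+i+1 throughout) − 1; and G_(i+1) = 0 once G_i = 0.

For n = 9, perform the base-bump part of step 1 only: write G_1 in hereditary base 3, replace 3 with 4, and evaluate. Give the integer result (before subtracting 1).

G_0=9  [base 2] 2^(2 + 1) + 1  →[2↦3]→  3^(3 + 1) + 1 = 82  −1 ⇒ G_1=81
G_1=81  [base 3] 3^(3 + 1)  →[3↦4]→  4^(4 + 1) = 1024  −1 ⇒ G_2=1023

1024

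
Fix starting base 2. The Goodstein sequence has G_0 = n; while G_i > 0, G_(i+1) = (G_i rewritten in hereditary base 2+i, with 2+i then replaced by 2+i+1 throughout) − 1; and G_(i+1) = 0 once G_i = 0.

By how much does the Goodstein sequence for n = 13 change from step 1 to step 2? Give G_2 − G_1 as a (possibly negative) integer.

1171

[0] 13 ≡ 2^(2 + 1) + 2^2 + 1 (base 2). Lift 3: 109. −1: 108.
[1] 108 ≡ 3^(3 + 1) + 3^3 (base 3). Lift 4: 1280. −1: 1279.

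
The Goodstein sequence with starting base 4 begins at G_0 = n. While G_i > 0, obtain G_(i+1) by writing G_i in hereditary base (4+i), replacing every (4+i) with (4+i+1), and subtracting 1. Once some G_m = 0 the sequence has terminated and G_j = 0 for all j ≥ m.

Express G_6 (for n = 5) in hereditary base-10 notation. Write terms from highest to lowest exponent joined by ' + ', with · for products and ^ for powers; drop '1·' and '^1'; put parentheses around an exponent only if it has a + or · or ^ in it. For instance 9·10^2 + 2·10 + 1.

base 4: 5 = 4 + 1; at 5: 5 + 1 = 6; next = 5
base 5: 5 = 5; at 6: 6 = 6; next = 5
base 6: 5 = 5; at 7: 5 = 5; next = 4
base 7: 4 = 4; at 8: 4 = 4; next = 3
base 8: 3 = 3; at 9: 3 = 3; next = 2
base 9: 2 = 2; at 10: 2 = 2; next = 1
base 10: 1 = 1; at 11: 1 = 1; next = 0

1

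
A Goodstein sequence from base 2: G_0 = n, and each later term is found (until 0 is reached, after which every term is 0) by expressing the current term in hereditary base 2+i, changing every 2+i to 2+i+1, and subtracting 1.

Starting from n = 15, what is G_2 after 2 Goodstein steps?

G_0 = 15. HB_2(15) = 2^(2 + 1) + 2^2 + 2 + 1. Bump = 112. G_1 = 111.
G_1 = 111. HB_3(111) = 3^(3 + 1) + 3^3 + 3. Bump = 1284. G_2 = 1283.
G_2 = 1283. HB_4(1283) = 4^(4 + 1) + 4^4 + 3. Bump = 18753. G_3 = 18752.

1283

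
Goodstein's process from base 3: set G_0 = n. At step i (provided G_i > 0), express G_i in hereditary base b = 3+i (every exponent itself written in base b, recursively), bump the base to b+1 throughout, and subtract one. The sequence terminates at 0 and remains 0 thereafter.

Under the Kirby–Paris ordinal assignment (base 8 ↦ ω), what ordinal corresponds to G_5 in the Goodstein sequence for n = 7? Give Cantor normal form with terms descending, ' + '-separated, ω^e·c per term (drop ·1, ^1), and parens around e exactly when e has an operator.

ω + 1

G_0=7  [base 3] 2·3 + 1  →[3↦4]→  2·4 + 1 = 9  −1 ⇒ G_1=8
G_1=8  [base 4] 2·4  →[4↦5]→  2·5 = 10  −1 ⇒ G_2=9
G_2=9  [base 5] 5 + 4  →[5↦6]→  6 + 4 = 10  −1 ⇒ G_3=9
G_3=9  [base 6] 6 + 3  →[6↦7]→  7 + 3 = 10  −1 ⇒ G_4=9
G_4=9  [base 7] 7 + 2  →[7↦8]→  8 + 2 = 10  −1 ⇒ G_5=9
G_5=9  [base 8] 8 + 1  →[8↦9]→  9 + 1 = 10  −1 ⇒ G_6=9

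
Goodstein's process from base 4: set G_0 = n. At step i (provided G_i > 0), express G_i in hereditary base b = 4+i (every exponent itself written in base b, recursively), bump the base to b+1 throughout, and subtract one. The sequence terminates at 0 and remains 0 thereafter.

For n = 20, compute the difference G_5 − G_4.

16

G_0 = 20. HB_4(20) = 4^2 + 4. Bump = 30. G_1 = 29.
G_1 = 29. HB_5(29) = 5^2 + 4. Bump = 40. G_2 = 39.
G_2 = 39. HB_6(39) = 6^2 + 3. Bump = 52. G_3 = 51.
G_3 = 51. HB_7(51) = 7^2 + 2. Bump = 66. G_4 = 65.
G_4 = 65. HB_8(65) = 8^2 + 1. Bump = 82. G_5 = 81.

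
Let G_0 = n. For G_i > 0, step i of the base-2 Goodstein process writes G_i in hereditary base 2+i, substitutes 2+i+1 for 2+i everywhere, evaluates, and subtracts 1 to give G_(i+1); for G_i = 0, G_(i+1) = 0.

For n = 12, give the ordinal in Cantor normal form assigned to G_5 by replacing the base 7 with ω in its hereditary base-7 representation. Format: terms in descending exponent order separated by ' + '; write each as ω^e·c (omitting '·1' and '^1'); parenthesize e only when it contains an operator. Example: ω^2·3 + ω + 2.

ω^(ω + 1) + ω^2·2 + ω + 4

G_0 = 12. HB_2(12) = 2^(2 + 1) + 2^2. Bump = 108. G_1 = 107.
G_1 = 107. HB_3(107) = 3^(3 + 1) + 2·3^2 + 2·3 + 2. Bump = 1066. G_2 = 1065.
G_2 = 1065. HB_4(1065) = 4^(4 + 1) + 2·4^2 + 2·4 + 1. Bump = 15686. G_3 = 15685.
G_3 = 15685. HB_5(15685) = 5^(5 + 1) + 2·5^2 + 2·5. Bump = 280020. G_4 = 280019.
G_4 = 280019. HB_6(280019) = 6^(6 + 1) + 2·6^2 + 6 + 5. Bump = 5764911. G_5 = 5764910.
G_5 = 5764910. HB_7(5764910) = 7^(7 + 1) + 2·7^2 + 7 + 4. Bump = 134217868. G_6 = 134217867.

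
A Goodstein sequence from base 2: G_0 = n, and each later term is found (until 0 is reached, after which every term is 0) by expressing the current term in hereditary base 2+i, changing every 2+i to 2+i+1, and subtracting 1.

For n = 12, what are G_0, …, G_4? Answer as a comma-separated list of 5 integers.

base 2: 12 = 2^(2 + 1) + 2^2; at 3: 3^(3 + 1) + 3^3 = 108; next = 107
base 3: 107 = 3^(3 + 1) + 2·3^2 + 2·3 + 2; at 4: 4^(4 + 1) + 2·4^2 + 2·4 + 2 = 1066; next = 1065
base 4: 1065 = 4^(4 + 1) + 2·4^2 + 2·4 + 1; at 5: 5^(5 + 1) + 2·5^2 + 2·5 + 1 = 15686; next = 15685
base 5: 15685 = 5^(5 + 1) + 2·5^2 + 2·5; at 6: 6^(6 + 1) + 2·6^2 + 2·6 = 280020; next = 280019

12, 107, 1065, 15685, 280019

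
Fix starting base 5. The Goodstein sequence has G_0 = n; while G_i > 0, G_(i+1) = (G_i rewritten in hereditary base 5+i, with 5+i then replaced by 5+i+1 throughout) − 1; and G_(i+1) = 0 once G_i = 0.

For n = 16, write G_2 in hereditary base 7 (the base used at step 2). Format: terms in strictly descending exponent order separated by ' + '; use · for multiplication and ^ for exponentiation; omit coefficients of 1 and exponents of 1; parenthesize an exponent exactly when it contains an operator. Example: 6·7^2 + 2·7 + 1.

2·7 + 6

step 0: 16 = 3·5 + 1; sub 6 for 5: 3·6 + 1; = 19; G_1 = 19−1 = 18
step 1: 18 = 3·6; sub 7 for 6: 3·7; = 21; G_2 = 21−1 = 20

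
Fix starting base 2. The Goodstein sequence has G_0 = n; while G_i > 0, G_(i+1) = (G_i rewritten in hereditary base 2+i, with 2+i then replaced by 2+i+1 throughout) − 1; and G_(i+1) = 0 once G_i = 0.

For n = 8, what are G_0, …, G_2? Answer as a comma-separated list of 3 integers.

8, 80, 553

G_0 = 8. HB_2(8) = 2^(2 + 1). Bump = 81. G_1 = 80.
G_1 = 80. HB_3(80) = 2·3^3 + 2·3^2 + 2·3 + 2. Bump = 554. G_2 = 553.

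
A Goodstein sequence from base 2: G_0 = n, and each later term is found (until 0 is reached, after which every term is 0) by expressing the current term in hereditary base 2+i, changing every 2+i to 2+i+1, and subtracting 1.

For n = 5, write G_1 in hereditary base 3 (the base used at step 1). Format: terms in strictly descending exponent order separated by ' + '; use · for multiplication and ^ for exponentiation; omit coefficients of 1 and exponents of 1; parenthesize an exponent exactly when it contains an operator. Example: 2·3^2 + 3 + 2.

3^3

i=0: 5 = 2^2 + 1 (b=2); 2→3: 3^3 + 1 = 28; 28−1 = 27
i=1: 27 = 3^3 (b=3); 3→4: 4^4 = 256; 256−1 = 255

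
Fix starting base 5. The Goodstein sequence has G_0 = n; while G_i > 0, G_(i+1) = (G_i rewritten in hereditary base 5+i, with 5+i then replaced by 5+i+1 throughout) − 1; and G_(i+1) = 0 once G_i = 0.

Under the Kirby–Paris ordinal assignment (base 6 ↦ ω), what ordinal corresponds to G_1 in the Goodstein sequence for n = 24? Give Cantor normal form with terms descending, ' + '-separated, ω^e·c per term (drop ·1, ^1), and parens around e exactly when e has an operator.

24 —HB5→ 4·5 + 4 —bump→ 4·6 + 4 = 28 —(−1)→ 27
27 —HB6→ 4·6 + 3 —bump→ 4·7 + 3 = 31 —(−1)→ 30

ω·4 + 3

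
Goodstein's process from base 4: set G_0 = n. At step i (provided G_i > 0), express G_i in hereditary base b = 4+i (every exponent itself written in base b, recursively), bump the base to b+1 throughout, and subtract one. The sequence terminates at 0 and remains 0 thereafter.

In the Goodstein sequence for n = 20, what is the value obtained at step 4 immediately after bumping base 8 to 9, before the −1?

82

base 4: 20 = 4^2 + 4; at 5: 5^2 + 5 = 30; next = 29
base 5: 29 = 5^2 + 4; at 6: 6^2 + 4 = 40; next = 39
base 6: 39 = 6^2 + 3; at 7: 7^2 + 3 = 52; next = 51
base 7: 51 = 7^2 + 2; at 8: 8^2 + 2 = 66; next = 65
base 8: 65 = 8^2 + 1; at 9: 9^2 + 1 = 82; next = 81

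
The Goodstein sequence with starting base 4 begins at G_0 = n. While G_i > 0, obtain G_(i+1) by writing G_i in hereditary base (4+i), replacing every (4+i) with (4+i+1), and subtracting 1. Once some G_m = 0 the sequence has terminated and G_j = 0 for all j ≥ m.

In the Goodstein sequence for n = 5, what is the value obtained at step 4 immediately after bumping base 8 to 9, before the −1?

3

i=0: 5 = 4 + 1 (b=4); 4→5: 5 + 1 = 6; 6−1 = 5
i=1: 5 = 5 (b=5); 5→6: 6 = 6; 6−1 = 5
i=2: 5 = 5 (b=6); 6→7: 5 = 5; 5−1 = 4
i=3: 4 = 4 (b=7); 7→8: 4 = 4; 4−1 = 3
i=4: 3 = 3 (b=8); 8→9: 3 = 3; 3−1 = 2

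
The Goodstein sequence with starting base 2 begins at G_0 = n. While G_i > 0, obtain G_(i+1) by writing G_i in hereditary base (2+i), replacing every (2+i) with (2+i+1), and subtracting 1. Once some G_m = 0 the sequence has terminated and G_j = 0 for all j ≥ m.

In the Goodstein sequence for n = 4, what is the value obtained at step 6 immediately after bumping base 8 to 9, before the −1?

174

(0) 4|_2 = 2^2 ↦ 3^3|_3 = 27 ⇒ 26
(1) 26|_3 = 2·3^2 + 2·3 + 2 ↦ 2·4^2 + 2·4 + 2|_4 = 42 ⇒ 41
(2) 41|_4 = 2·4^2 + 2·4 + 1 ↦ 2·5^2 + 2·5 + 1|_5 = 61 ⇒ 60
(3) 60|_5 = 2·5^2 + 2·5 ↦ 2·6^2 + 2·6|_6 = 84 ⇒ 83
(4) 83|_6 = 2·6^2 + 6 + 5 ↦ 2·7^2 + 7 + 5|_7 = 110 ⇒ 109
(5) 109|_7 = 2·7^2 + 7 + 4 ↦ 2·8^2 + 8 + 4|_8 = 140 ⇒ 139
(6) 139|_8 = 2·8^2 + 8 + 3 ↦ 2·9^2 + 9 + 3|_9 = 174 ⇒ 173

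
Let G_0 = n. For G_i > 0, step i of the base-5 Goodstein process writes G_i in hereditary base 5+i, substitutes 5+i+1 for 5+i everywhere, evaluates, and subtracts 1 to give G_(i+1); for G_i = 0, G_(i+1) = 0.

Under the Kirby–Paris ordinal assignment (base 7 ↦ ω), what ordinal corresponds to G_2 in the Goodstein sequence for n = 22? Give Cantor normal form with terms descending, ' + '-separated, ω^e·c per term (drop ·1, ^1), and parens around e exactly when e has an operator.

(0) 22|_5 = 4·5 + 2 ↦ 4·6 + 2|_6 = 26 ⇒ 25
(1) 25|_6 = 4·6 + 1 ↦ 4·7 + 1|_7 = 29 ⇒ 28
(2) 28|_7 = 4·7 ↦ 4·8|_8 = 32 ⇒ 31

ω·4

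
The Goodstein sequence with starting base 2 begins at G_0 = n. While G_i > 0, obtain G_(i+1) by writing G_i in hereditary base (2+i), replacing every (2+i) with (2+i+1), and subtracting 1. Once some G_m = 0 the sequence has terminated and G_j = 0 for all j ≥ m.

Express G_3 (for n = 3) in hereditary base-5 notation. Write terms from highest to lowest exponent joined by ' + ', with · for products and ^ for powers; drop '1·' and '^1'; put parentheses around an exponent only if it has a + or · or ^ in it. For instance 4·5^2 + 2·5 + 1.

2

base 2: 3 = 2 + 1; at 3: 3 + 1 = 4; next = 3
base 3: 3 = 3; at 4: 4 = 4; next = 3
base 4: 3 = 3; at 5: 3 = 3; next = 2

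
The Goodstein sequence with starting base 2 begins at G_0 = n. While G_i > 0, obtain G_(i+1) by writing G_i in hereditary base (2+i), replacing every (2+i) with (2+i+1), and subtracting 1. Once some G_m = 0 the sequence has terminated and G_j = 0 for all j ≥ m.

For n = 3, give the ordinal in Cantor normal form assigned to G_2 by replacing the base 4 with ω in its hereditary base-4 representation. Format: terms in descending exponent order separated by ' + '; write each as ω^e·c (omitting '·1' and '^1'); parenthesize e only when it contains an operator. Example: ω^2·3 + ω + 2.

[0] 3 ≡ 2 + 1 (base 2). Lift 3: 4. −1: 3.
[1] 3 ≡ 3 (base 3). Lift 4: 4. −1: 3.
[2] 3 ≡ 3 (base 4). Lift 5: 3. −1: 2.

3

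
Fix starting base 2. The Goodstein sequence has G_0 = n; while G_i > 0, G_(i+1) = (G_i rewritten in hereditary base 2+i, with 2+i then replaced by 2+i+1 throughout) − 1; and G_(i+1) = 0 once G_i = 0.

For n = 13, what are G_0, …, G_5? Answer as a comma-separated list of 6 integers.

13, 108, 1279, 16092, 280711, 5765998

base 2: 13 = 2^(2 + 1) + 2^2 + 1; at 3: 3^(3 + 1) + 3^3 + 1 = 109; next = 108
base 3: 108 = 3^(3 + 1) + 3^3; at 4: 4^(4 + 1) + 4^4 = 1280; next = 1279
base 4: 1279 = 4^(4 + 1) + 3·4^3 + 3·4^2 + 3·4 + 3; at 5: 5^(5 + 1) + 3·5^3 + 3·5^2 + 3·5 + 3 = 16093; next = 16092
base 5: 16092 = 5^(5 + 1) + 3·5^3 + 3·5^2 + 3·5 + 2; at 6: 6^(6 + 1) + 3·6^3 + 3·6^2 + 3·6 + 2 = 280712; next = 280711
base 6: 280711 = 6^(6 + 1) + 3·6^3 + 3·6^2 + 3·6 + 1; at 7: 7^(7 + 1) + 3·7^3 + 3·7^2 + 3·7 + 1 = 5765999; next = 5765998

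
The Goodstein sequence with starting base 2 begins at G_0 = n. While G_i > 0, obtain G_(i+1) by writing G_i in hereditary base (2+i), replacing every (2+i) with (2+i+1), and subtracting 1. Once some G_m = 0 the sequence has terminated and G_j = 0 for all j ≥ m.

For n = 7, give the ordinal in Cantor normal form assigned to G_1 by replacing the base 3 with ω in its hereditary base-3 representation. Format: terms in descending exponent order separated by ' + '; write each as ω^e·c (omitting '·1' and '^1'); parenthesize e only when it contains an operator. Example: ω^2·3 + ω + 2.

G_0 = 7. HB_2(7) = 2^2 + 2 + 1. Bump = 31. G_1 = 30.
G_1 = 30. HB_3(30) = 3^3 + 3. Bump = 260. G_2 = 259.

ω^ω + ω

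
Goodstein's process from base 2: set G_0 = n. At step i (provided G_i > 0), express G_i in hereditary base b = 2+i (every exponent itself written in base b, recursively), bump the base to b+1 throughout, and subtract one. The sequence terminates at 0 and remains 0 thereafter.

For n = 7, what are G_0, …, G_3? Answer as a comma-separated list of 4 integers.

7, 30, 259, 3127

G_0 = 7. HB_2(7) = 2^2 + 2 + 1. Bump = 31. G_1 = 30.
G_1 = 30. HB_3(30) = 3^3 + 3. Bump = 260. G_2 = 259.
G_2 = 259. HB_4(259) = 4^4 + 3. Bump = 3128. G_3 = 3127.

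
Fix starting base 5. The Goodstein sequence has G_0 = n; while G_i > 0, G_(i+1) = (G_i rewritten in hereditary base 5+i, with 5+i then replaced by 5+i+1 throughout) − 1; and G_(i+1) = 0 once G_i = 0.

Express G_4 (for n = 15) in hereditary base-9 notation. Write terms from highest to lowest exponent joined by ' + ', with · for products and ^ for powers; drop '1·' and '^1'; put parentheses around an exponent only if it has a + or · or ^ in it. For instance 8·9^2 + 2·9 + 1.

[0] 15 ≡ 3·5 (base 5). Lift 6: 18. −1: 17.
[1] 17 ≡ 2·6 + 5 (base 6). Lift 7: 19. −1: 18.
[2] 18 ≡ 2·7 + 4 (base 7). Lift 8: 20. −1: 19.
[3] 19 ≡ 2·8 + 3 (base 8). Lift 9: 21. −1: 20.
[4] 20 ≡ 2·9 + 2 (base 9). Lift 10: 22. −1: 21.

2·9 + 2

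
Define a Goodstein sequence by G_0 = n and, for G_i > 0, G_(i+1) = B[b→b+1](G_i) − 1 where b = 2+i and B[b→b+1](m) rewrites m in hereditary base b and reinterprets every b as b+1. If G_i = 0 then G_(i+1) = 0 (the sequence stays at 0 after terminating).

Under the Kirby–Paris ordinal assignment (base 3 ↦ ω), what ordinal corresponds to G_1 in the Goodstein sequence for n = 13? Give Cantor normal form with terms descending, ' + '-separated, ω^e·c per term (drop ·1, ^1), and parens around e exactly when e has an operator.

ω^(ω + 1) + ω^ω

step 0: 13 = 2^(2 + 1) + 2^2 + 1; sub 3 for 2: 3^(3 + 1) + 3^3 + 1; = 109; G_1 = 109−1 = 108
step 1: 108 = 3^(3 + 1) + 3^3; sub 4 for 3: 4^(4 + 1) + 4^4; = 1280; G_2 = 1280−1 = 1279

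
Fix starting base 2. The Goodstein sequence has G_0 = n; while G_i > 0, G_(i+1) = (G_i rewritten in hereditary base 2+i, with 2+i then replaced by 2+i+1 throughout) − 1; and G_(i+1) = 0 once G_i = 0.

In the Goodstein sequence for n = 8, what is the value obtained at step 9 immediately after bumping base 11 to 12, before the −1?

17832200896812

G_0 = 8. HB_2(8) = 2^(2 + 1). Bump = 81. G_1 = 80.
G_1 = 80. HB_3(80) = 2·3^3 + 2·3^2 + 2·3 + 2. Bump = 554. G_2 = 553.
G_2 = 553. HB_4(553) = 2·4^4 + 2·4^2 + 2·4 + 1. Bump = 6311. G_3 = 6310.
G_3 = 6310. HB_5(6310) = 2·5^5 + 2·5^2 + 2·5. Bump = 93396. G_4 = 93395.
G_4 = 93395. HB_6(93395) = 2·6^6 + 2·6^2 + 6 + 5. Bump = 1647196. G_5 = 1647195.
G_5 = 1647195. HB_7(1647195) = 2·7^7 + 2·7^2 + 7 + 4. Bump = 33554572. G_6 = 33554571.
G_6 = 33554571. HB_8(33554571) = 2·8^8 + 2·8^2 + 8 + 3. Bump = 774841152. G_7 = 774841151.
G_7 = 774841151. HB_9(774841151) = 2·9^9 + 2·9^2 + 9 + 2. Bump = 20000000212. G_8 = 20000000211.
G_8 = 20000000211. HB_10(20000000211) = 2·10^10 + 2·10^2 + 10 + 1. Bump = 570623341476. G_9 = 570623341475.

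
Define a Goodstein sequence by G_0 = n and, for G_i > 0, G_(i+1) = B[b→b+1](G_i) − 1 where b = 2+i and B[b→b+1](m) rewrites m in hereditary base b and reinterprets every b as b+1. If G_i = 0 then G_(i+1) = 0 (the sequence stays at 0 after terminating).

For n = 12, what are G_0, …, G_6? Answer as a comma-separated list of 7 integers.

12, 107, 1065, 15685, 280019, 5764910, 134217867

[0] 12 ≡ 2^(2 + 1) + 2^2 (base 2). Lift 3: 108. −1: 107.
[1] 107 ≡ 3^(3 + 1) + 2·3^2 + 2·3 + 2 (base 3). Lift 4: 1066. −1: 1065.
[2] 1065 ≡ 4^(4 + 1) + 2·4^2 + 2·4 + 1 (base 4). Lift 5: 15686. −1: 15685.
[3] 15685 ≡ 5^(5 + 1) + 2·5^2 + 2·5 (base 5). Lift 6: 280020. −1: 280019.
[4] 280019 ≡ 6^(6 + 1) + 2·6^2 + 6 + 5 (base 6). Lift 7: 5764911. −1: 5764910.
[5] 5764910 ≡ 7^(7 + 1) + 2·7^2 + 7 + 4 (base 7). Lift 8: 134217868. −1: 134217867.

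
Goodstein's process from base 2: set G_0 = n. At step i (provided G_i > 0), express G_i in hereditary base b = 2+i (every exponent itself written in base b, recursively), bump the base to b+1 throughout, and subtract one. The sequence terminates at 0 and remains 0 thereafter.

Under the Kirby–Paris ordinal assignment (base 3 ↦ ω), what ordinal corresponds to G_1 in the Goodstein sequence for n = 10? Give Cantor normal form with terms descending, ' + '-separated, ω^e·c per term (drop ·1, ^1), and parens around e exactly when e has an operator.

10 —HB2→ 2^(2 + 1) + 2 —bump→ 3^(3 + 1) + 3 = 84 —(−1)→ 83
83 —HB3→ 3^(3 + 1) + 2 —bump→ 4^(4 + 1) + 2 = 1026 —(−1)→ 1025

ω^(ω + 1) + 2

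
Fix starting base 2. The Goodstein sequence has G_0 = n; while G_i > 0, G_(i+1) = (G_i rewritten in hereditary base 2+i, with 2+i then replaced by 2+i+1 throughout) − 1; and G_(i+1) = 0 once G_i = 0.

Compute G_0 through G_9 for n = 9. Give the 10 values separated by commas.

9, 81, 1023, 9842, 140743, 2471826, 50333399, 1162263921, 30000003325, 855935016215

9 —HB2→ 2^(2 + 1) + 1 —bump→ 3^(3 + 1) + 1 = 82 —(−1)→ 81
81 —HB3→ 3^(3 + 1) —bump→ 4^(4 + 1) = 1024 —(−1)→ 1023
1023 —HB4→ 3·4^4 + 3·4^3 + 3·4^2 + 3·4 + 3 —bump→ 3·5^5 + 3·5^3 + 3·5^2 + 3·5 + 3 = 9843 —(−1)→ 9842
9842 —HB5→ 3·5^5 + 3·5^3 + 3·5^2 + 3·5 + 2 —bump→ 3·6^6 + 3·6^3 + 3·6^2 + 3·6 + 2 = 140744 —(−1)→ 140743
140743 —HB6→ 3·6^6 + 3·6^3 + 3·6^2 + 3·6 + 1 —bump→ 3·7^7 + 3·7^3 + 3·7^2 + 3·7 + 1 = 2471827 —(−1)→ 2471826
2471826 —HB7→ 3·7^7 + 3·7^3 + 3·7^2 + 3·7 —bump→ 3·8^8 + 3·8^3 + 3·8^2 + 3·8 = 50333400 —(−1)→ 50333399
50333399 —HB8→ 3·8^8 + 3·8^3 + 3·8^2 + 2·8 + 7 —bump→ 3·9^9 + 3·9^3 + 3·9^2 + 2·9 + 7 = 1162263922 —(−1)→ 1162263921
1162263921 —HB9→ 3·9^9 + 3·9^3 + 3·9^2 + 2·9 + 6 —bump→ 3·10^10 + 3·10^3 + 3·10^2 + 2·10 + 6 = 30000003326 —(−1)→ 30000003325
30000003325 —HB10→ 3·10^10 + 3·10^3 + 3·10^2 + 2·10 + 5 —bump→ 3·11^11 + 3·11^3 + 3·11^2 + 2·11 + 5 = 855935016216 —(−1)→ 855935016215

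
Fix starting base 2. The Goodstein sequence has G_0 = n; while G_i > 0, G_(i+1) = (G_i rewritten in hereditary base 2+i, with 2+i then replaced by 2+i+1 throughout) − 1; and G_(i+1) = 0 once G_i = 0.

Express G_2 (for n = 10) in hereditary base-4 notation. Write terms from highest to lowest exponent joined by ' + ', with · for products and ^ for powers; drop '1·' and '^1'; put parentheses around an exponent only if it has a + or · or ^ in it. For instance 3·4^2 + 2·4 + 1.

10 —HB2→ 2^(2 + 1) + 2 —bump→ 3^(3 + 1) + 3 = 84 —(−1)→ 83
83 —HB3→ 3^(3 + 1) + 2 —bump→ 4^(4 + 1) + 2 = 1026 —(−1)→ 1025
1025 —HB4→ 4^(4 + 1) + 1 —bump→ 5^(5 + 1) + 1 = 15626 —(−1)→ 15625

4^(4 + 1) + 1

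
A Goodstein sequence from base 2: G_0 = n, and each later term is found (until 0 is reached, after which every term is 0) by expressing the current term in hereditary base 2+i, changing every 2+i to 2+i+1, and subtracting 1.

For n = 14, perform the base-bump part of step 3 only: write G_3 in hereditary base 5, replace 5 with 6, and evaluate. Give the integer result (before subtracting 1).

326592

(0) 14|_2 = 2^(2 + 1) + 2^2 + 2 ↦ 3^(3 + 1) + 3^3 + 3|_3 = 111 ⇒ 110
(1) 110|_3 = 3^(3 + 1) + 3^3 + 2 ↦ 4^(4 + 1) + 4^4 + 2|_4 = 1282 ⇒ 1281
(2) 1281|_4 = 4^(4 + 1) + 4^4 + 1 ↦ 5^(5 + 1) + 5^5 + 1|_5 = 18751 ⇒ 18750
(3) 18750|_5 = 5^(5 + 1) + 5^5 ↦ 6^(6 + 1) + 6^6|_6 = 326592 ⇒ 326591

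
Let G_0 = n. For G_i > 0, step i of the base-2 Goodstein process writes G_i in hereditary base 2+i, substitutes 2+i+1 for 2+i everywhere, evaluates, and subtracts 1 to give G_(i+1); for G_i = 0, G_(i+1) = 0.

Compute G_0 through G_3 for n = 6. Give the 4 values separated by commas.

6 —HB2→ 2^2 + 2 —bump→ 3^3 + 3 = 30 —(−1)→ 29
29 —HB3→ 3^3 + 2 —bump→ 4^4 + 2 = 258 —(−1)→ 257
257 —HB4→ 4^4 + 1 —bump→ 5^5 + 1 = 3126 —(−1)→ 3125

6, 29, 257, 3125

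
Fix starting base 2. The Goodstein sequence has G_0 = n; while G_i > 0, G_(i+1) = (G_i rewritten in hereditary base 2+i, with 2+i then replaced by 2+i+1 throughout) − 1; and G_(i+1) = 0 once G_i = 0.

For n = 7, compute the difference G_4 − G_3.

[0] 7 ≡ 2^2 + 2 + 1 (base 2). Lift 3: 31. −1: 30.
[1] 30 ≡ 3^3 + 3 (base 3). Lift 4: 260. −1: 259.
[2] 259 ≡ 4^4 + 3 (base 4). Lift 5: 3128. −1: 3127.
[3] 3127 ≡ 5^5 + 2 (base 5). Lift 6: 46658. −1: 46657.

43530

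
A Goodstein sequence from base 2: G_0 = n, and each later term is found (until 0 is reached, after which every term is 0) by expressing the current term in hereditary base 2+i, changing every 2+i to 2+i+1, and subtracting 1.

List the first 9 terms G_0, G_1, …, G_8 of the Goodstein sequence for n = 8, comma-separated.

8, 80, 553, 6310, 93395, 1647195, 33554571, 774841151, 20000000211

G_0=8  [base 2] 2^(2 + 1)  →[2↦3]→  3^(3 + 1) = 81  −1 ⇒ G_1=80
G_1=80  [base 3] 2·3^3 + 2·3^2 + 2·3 + 2  →[3↦4]→  2·4^4 + 2·4^2 + 2·4 + 2 = 554  −1 ⇒ G_2=553
G_2=553  [base 4] 2·4^4 + 2·4^2 + 2·4 + 1  →[4↦5]→  2·5^5 + 2·5^2 + 2·5 + 1 = 6311  −1 ⇒ G_3=6310
G_3=6310  [base 5] 2·5^5 + 2·5^2 + 2·5  →[5↦6]→  2·6^6 + 2·6^2 + 2·6 = 93396  −1 ⇒ G_4=93395
G_4=93395  [base 6] 2·6^6 + 2·6^2 + 6 + 5  →[6↦7]→  2·7^7 + 2·7^2 + 7 + 5 = 1647196  −1 ⇒ G_5=1647195
G_5=1647195  [base 7] 2·7^7 + 2·7^2 + 7 + 4  →[7↦8]→  2·8^8 + 2·8^2 + 8 + 4 = 33554572  −1 ⇒ G_6=33554571
G_6=33554571  [base 8] 2·8^8 + 2·8^2 + 8 + 3  →[8↦9]→  2·9^9 + 2·9^2 + 9 + 3 = 774841152  −1 ⇒ G_7=774841151
G_7=774841151  [base 9] 2·9^9 + 2·9^2 + 9 + 2  →[9↦10]→  2·10^10 + 2·10^2 + 10 + 2 = 20000000212  −1 ⇒ G_8=20000000211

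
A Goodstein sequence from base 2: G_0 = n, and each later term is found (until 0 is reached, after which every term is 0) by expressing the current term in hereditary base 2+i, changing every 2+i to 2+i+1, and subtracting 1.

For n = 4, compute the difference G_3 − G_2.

19

G_0=4  [base 2] 2^2  →[2↦3]→  3^3 = 27  −1 ⇒ G_1=26
G_1=26  [base 3] 2·3^2 + 2·3 + 2  →[3↦4]→  2·4^2 + 2·4 + 2 = 42  −1 ⇒ G_2=41
G_2=41  [base 4] 2·4^2 + 2·4 + 1  →[4↦5]→  2·5^2 + 2·5 + 1 = 61  −1 ⇒ G_3=60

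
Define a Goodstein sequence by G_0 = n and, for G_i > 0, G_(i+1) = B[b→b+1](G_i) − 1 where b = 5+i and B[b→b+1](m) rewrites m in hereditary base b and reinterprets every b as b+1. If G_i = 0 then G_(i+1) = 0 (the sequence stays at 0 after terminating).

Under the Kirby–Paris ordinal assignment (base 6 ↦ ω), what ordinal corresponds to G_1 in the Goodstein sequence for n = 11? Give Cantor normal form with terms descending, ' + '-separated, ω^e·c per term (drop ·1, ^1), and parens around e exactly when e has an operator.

G_0 = 11. HB_5(11) = 2·5 + 1. Bump = 13. G_1 = 12.
G_1 = 12. HB_6(12) = 2·6. Bump = 14. G_2 = 13.

ω·2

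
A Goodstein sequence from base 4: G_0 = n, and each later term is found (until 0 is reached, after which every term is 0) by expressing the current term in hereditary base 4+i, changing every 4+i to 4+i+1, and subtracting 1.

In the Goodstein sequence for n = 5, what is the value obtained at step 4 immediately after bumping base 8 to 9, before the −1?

5 —HB4→ 4 + 1 —bump→ 5 + 1 = 6 —(−1)→ 5
5 —HB5→ 5 —bump→ 6 = 6 —(−1)→ 5
5 —HB6→ 5 —bump→ 5 = 5 —(−1)→ 4
4 —HB7→ 4 —bump→ 4 = 4 —(−1)→ 3

3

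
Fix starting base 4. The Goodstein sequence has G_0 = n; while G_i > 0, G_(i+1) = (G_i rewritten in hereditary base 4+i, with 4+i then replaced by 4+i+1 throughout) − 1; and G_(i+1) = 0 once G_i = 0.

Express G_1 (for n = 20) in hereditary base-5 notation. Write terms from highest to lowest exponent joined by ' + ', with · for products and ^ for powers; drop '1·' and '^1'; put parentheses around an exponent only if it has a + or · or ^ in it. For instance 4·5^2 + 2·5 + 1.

5^2 + 4

i=0: 20 = 4^2 + 4 (b=4); 4→5: 5^2 + 5 = 30; 30−1 = 29
i=1: 29 = 5^2 + 4 (b=5); 5→6: 6^2 + 4 = 40; 40−1 = 39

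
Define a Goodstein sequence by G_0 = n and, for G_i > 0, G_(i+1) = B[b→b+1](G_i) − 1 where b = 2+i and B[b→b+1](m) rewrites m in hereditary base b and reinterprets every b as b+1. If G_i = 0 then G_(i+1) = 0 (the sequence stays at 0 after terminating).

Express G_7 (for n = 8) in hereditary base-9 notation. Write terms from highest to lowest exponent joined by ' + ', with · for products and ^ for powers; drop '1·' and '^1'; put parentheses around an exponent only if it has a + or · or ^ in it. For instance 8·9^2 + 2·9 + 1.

G_0 = 8. HB_2(8) = 2^(2 + 1). Bump = 81. G_1 = 80.
G_1 = 80. HB_3(80) = 2·3^3 + 2·3^2 + 2·3 + 2. Bump = 554. G_2 = 553.
G_2 = 553. HB_4(553) = 2·4^4 + 2·4^2 + 2·4 + 1. Bump = 6311. G_3 = 6310.
G_3 = 6310. HB_5(6310) = 2·5^5 + 2·5^2 + 2·5. Bump = 93396. G_4 = 93395.
G_4 = 93395. HB_6(93395) = 2·6^6 + 2·6^2 + 6 + 5. Bump = 1647196. G_5 = 1647195.
G_5 = 1647195. HB_7(1647195) = 2·7^7 + 2·7^2 + 7 + 4. Bump = 33554572. G_6 = 33554571.
G_6 = 33554571. HB_8(33554571) = 2·8^8 + 2·8^2 + 8 + 3. Bump = 774841152. G_7 = 774841151.
G_7 = 774841151. HB_9(774841151) = 2·9^9 + 2·9^2 + 9 + 2. Bump = 20000000212. G_8 = 20000000211.

2·9^9 + 2·9^2 + 9 + 2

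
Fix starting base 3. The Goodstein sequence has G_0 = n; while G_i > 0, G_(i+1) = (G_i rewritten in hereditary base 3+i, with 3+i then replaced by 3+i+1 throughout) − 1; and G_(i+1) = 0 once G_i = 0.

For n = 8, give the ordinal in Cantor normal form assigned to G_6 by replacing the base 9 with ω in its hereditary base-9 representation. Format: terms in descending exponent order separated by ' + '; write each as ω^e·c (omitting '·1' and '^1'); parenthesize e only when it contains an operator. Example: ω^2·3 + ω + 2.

ω + 2

G_0=8  [base 3] 2·3 + 2  →[3↦4]→  2·4 + 2 = 10  −1 ⇒ G_1=9
G_1=9  [base 4] 2·4 + 1  →[4↦5]→  2·5 + 1 = 11  −1 ⇒ G_2=10
G_2=10  [base 5] 2·5  →[5↦6]→  2·6 = 12  −1 ⇒ G_3=11
G_3=11  [base 6] 6 + 5  →[6↦7]→  7 + 5 = 12  −1 ⇒ G_4=11
G_4=11  [base 7] 7 + 4  →[7↦8]→  8 + 4 = 12  −1 ⇒ G_5=11
G_5=11  [base 8] 8 + 3  →[8↦9]→  9 + 3 = 12  −1 ⇒ G_6=11
G_6=11  [base 9] 9 + 2  →[9↦10]→  10 + 2 = 12  −1 ⇒ G_7=11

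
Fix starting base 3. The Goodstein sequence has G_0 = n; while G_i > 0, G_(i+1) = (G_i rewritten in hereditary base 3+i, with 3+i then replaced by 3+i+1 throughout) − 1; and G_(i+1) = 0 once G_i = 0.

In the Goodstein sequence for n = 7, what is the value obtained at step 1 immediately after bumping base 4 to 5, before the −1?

10

G_0 = 7. HB_3(7) = 2·3 + 1. Bump = 9. G_1 = 8.
G_1 = 8. HB_4(8) = 2·4. Bump = 10. G_2 = 9.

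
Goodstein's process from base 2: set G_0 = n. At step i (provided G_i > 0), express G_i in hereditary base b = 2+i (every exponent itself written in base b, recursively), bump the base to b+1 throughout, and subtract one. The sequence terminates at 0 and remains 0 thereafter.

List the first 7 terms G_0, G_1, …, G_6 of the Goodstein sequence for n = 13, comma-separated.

G_0 = 13. HB_2(13) = 2^(2 + 1) + 2^2 + 1. Bump = 109. G_1 = 108.
G_1 = 108. HB_3(108) = 3^(3 + 1) + 3^3. Bump = 1280. G_2 = 1279.
G_2 = 1279. HB_4(1279) = 4^(4 + 1) + 3·4^3 + 3·4^2 + 3·4 + 3. Bump = 16093. G_3 = 16092.
G_3 = 16092. HB_5(16092) = 5^(5 + 1) + 3·5^3 + 3·5^2 + 3·5 + 2. Bump = 280712. G_4 = 280711.
G_4 = 280711. HB_6(280711) = 6^(6 + 1) + 3·6^3 + 3·6^2 + 3·6 + 1. Bump = 5765999. G_5 = 5765998.
G_5 = 5765998. HB_7(5765998) = 7^(7 + 1) + 3·7^3 + 3·7^2 + 3·7. Bump = 134219480. G_6 = 134219479.

13, 108, 1279, 16092, 280711, 5765998, 134219479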